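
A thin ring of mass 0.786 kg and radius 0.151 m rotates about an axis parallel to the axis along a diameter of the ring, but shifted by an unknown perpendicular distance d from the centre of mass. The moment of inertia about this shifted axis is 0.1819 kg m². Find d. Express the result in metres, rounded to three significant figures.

About the centre-of-mass axis, I_cm = (1/2)MR² = (1/2)(0.786)(0.151)² = 0.0089608 kg m².
Parallel axis theorem: I = I_cm + Md², so Md² = 0.1819 − 0.0089608 = 0.17294 kg m².
d = √(0.17294 / 0.786) = 0.46907 m.

0.469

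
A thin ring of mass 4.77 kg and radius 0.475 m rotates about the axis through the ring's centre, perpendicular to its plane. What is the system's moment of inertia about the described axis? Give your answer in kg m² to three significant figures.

1.08

I_cm = MR² = (4.77)(0.475)² = 1.0762 kg m²; axis through the centre, so I = 1.0762 kg m².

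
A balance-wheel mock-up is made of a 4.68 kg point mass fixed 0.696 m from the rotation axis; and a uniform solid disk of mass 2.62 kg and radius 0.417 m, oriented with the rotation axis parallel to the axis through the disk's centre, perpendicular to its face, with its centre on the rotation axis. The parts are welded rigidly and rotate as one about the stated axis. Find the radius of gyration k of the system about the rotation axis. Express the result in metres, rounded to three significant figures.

0.585

Point mass: I_cm = 0; centre at d = 0.696 m, so I = I_cm + Md² gives I = 0 + (4.68)(0.696)² = 2.2671 kg m².
Solid disk: I_cm = (1/2)MR² = (1/2)(2.62)(0.417)² = 0.22779 kg m²; axis through the centre, so I = 0.22779 kg m².
Total I = 2.4949 kg m²; total mass M = 7.3 kg.
k = √(I/M) = √(2.4949/7.3) = 0.5846 m.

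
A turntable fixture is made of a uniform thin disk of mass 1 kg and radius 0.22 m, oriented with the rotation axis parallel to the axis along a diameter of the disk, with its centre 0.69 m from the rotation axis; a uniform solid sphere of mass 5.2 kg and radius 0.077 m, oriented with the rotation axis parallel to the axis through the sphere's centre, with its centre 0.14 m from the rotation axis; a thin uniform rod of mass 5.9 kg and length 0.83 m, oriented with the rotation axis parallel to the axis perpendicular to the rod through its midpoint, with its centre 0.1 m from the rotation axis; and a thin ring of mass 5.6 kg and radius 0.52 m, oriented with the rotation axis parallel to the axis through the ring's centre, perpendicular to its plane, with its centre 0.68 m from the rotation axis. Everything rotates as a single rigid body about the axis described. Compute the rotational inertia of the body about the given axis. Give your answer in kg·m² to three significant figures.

Thin disk: I_cm = (1/4)MR² = (1/4)(1)(0.22)² = 0.0121 kg·m²; centre at d = 0.69 m, so I = I_cm + Md² gives I = 0.0121 + (1)(0.69)² = 0.4882 kg·m².
Solid sphere: I_cm = (2/5)MR² = (2/5)(5.2)(0.077)² = 0.012332 kg·m²; centre at d = 0.14 m, so I = I_cm + Md² gives I = 0.012332 + (5.2)(0.14)² = 0.11425 kg·m².
Thin rod: I_cm = (1/12)ML² = (1/12)(5.9)(0.83)² = 0.33871 kg·m²; centre at d = 0.1 m, so I = I_cm + Md² gives I = 0.33871 + (5.9)(0.1)² = 0.39771 kg·m².
Thin ring: I_cm = MR² = (5.6)(0.52)² = 1.5142 kg·m²; centre at d = 0.68 m, so I = I_cm + Md² gives I = 1.5142 + (5.6)(0.68)² = 4.1037 kg·m².
Total I = 0.4882 + 0.11425 + 0.39771 + 4.1037 = 5.1038 kg·m².

5.10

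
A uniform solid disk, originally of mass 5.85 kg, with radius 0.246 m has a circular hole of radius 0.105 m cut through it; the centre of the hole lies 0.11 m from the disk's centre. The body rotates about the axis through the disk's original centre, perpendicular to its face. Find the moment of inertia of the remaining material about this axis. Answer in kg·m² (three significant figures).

0.158

Unpierced body about its centre: I₀ = (1/2)MR² = (1/2)(5.85)(0.246)² = 0.17701 kg·m².
The removed disk has mass m = M·(r/R)² = (5.85)(0.105/0.246)² = 1.0658 kg (same uniform areal density).
Its moment of inertia about the rotation axis (parallel-axis theorem): I_hole = (1/2)mr² + md² = (1/2)(1.0658)(0.105)² + (1.0658)(0.11)² = 0.018771 kg·m².
Treating the hole as negative mass, I = I₀ − I_hole = 0.17701 − 0.018771 = 0.15824 kg·m².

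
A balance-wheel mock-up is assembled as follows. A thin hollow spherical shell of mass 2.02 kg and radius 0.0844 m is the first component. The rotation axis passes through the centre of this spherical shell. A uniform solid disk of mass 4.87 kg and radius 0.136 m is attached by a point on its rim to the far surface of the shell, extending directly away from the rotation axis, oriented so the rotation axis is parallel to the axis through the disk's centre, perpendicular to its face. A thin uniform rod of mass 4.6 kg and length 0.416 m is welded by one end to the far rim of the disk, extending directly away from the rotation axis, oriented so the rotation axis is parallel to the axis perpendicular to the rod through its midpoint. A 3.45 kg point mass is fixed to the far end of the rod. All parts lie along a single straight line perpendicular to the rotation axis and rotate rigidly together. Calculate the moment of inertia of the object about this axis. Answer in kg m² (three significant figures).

Spherical shell: I_cm = (2/3)MR² = (2/3)(2.02)(0.0844)² = 0.0095928 kg m²; axis through the centre, so I = 0.0095928 kg m².
Solid disk: I_cm = (1/2)MR² = (1/2)(4.87)(0.136)² = 0.045038 kg m²; centre at d = 0.0844 + 0.136 = 0.2204 m, so the parallel axis theorem gives I = 0.045038 + (4.87)(0.2204)² = 0.2816 kg m².
Thin rod: I_cm = (1/12)ML² = (1/12)(4.6)(0.416)² = 0.066338 kg m²; centre at d = 0.0844 + 0.136 + 0.136 + 0.208 = 0.5644 m, so the parallel axis theorem gives I = 0.066338 + (4.6)(0.5644)² = 1.5317 kg m².
Point mass: I_cm = 0; centre at d = 0.0844 + 0.136 + 0.136 + 0.208 + 0.208 = 0.7724 m, so the parallel axis theorem gives I = 0 + (3.45)(0.7724)² = 2.0583 kg m².
Total I = 0.0095928 + 0.2816 + 1.5317 + 2.0583 = 3.8811 kg m².

3.88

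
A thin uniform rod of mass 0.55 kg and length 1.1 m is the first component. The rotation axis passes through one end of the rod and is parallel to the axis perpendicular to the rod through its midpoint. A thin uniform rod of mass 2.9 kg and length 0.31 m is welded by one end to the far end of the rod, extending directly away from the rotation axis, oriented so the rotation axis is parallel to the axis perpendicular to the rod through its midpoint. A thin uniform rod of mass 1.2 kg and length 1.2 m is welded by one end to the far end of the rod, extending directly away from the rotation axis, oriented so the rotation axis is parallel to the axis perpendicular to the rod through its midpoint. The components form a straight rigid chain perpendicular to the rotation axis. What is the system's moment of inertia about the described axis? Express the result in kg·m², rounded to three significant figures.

9.80

Thin rod: I_cm = (1/12)ML² = (1/12)(0.55)(1.1)² = 0.055458 kg·m²; centre at d = 0.55 m, so the parallel axis theorem gives I = 0.055458 + (0.55)(0.55)² = 0.22183 kg·m².
Thin rod: I_cm = (1/12)ML² = (1/12)(2.9)(0.31)² = 0.023224 kg·m²; centre at d = 0.55 + 0.55 + 0.155 = 1.255 m, so the parallel axis theorem gives I = 0.023224 + (2.9)(1.255)² = 4.5908 kg·m².
Thin rod: I_cm = (1/12)ML² = (1/12)(1.2)(1.2)² = 0.144 kg·m²; centre at d = 0.55 + 0.55 + 0.155 + 0.155 + 0.6 = 2.01 m, so the parallel axis theorem gives I = 0.144 + (1.2)(2.01)² = 4.9921 kg·m².
Total I = 0.22183 + 4.5908 + 4.9921 = 9.8048 kg·m².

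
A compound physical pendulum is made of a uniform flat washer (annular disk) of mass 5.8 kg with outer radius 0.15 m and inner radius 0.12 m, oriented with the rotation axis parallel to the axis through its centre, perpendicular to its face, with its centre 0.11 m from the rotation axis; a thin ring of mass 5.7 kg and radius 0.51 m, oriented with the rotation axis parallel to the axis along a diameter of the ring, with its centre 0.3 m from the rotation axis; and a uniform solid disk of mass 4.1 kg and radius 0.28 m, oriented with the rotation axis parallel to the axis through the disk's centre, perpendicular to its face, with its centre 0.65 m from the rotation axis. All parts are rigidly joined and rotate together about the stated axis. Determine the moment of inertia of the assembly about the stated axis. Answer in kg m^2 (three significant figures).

Annular disk: I_cm = (1/2)M(R²+r²) = (1/2)(5.8)[(0.15)² + (0.12)²] = 0.10701 kg m^2; centre at d = 0.11 m, so I = I_cm + Md² gives I = 0.10701 + (5.8)(0.11)² = 0.17719 kg m^2.
Thin ring: I_cm = (1/2)MR² = (1/2)(5.7)(0.51)² = 0.74128 kg m^2; centre at d = 0.3 m, so I = I_cm + Md² gives I = 0.74128 + (5.7)(0.3)² = 1.2543 kg m^2.
Solid disk: I_cm = (1/2)MR² = (1/2)(4.1)(0.28)² = 0.16072 kg m^2; centre at d = 0.65 m, so I = I_cm + Md² gives I = 0.16072 + (4.1)(0.65)² = 1.893 kg m^2.
Total I = 0.17719 + 1.2543 + 1.893 = 3.3244 kg m^2.

3.32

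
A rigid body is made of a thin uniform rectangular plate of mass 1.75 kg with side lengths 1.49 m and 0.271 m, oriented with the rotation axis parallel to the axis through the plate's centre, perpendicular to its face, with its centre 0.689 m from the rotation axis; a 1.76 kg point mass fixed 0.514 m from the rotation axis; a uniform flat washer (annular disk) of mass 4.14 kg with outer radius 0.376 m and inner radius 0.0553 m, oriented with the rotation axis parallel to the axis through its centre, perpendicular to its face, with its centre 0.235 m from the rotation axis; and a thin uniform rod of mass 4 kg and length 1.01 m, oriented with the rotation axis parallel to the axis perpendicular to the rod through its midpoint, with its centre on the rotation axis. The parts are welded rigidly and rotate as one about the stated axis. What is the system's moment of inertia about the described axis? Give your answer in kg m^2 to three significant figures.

Rectangular plate: I_cm = (1/12)M(a²+b²) = (1/12)(1.75)[(1.49)² + (0.271)²] = 0.33447 kg m^2; centre at d = 0.689 m, so I = I_cm + Md² gives I = 0.33447 + (1.75)(0.689)² = 1.1652 kg m^2.
Point mass: I_cm = 0; centre at d = 0.514 m, so I = I_cm + Md² gives I = 0 + (1.76)(0.514)² = 0.46498 kg m^2.
Annular disk: I_cm = (1/2)M(R²+r²) = (1/2)(4.14)[(0.376)² + (0.0553)²] = 0.29898 kg m^2; centre at d = 0.235 m, so I = I_cm + Md² gives I = 0.29898 + (4.14)(0.235)² = 0.52761 kg m^2.
Thin rod: I_cm = (1/12)ML² = (1/12)(4)(1.01)² = 0.34003 kg m^2; axis through the centre, so I = 0.34003 kg m^2.
Total I = 1.1652 + 0.46498 + 0.52761 + 0.34003 = 2.4979 kg m^2.

2.50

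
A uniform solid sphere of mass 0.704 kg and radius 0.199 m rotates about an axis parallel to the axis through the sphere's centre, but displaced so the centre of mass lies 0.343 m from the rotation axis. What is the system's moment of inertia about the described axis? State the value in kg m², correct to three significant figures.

0.0940

I_cm = (2/5)MR² = (2/5)(0.704)(0.199)² = 0.011152 kg m²; centre at d = 0.343 m, so the parallel axis theorem gives I = 0.011152 + (0.704)(0.343)² = 0.093977 kg m².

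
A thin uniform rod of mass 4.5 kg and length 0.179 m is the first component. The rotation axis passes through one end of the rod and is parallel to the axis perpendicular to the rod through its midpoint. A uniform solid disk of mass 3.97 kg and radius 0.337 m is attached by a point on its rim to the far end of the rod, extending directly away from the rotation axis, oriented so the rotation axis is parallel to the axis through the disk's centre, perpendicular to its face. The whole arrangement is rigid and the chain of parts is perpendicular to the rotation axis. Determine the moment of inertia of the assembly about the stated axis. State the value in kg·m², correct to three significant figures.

1.33

Thin rod: I_cm = (1/12)ML² = (1/12)(4.5)(0.179)² = 0.012015 kg·m²; centre at d = 0.0895 m, so I = I_cm + Md² gives I = 0.012015 + (4.5)(0.0895)² = 0.048062 kg·m².
Solid disk: I_cm = (1/2)MR² = (1/2)(3.97)(0.337)² = 0.22543 kg·m²; centre at d = 0.0895 + 0.0895 + 0.337 = 0.516 m, so I = I_cm + Md² gives I = 0.22543 + (3.97)(0.516)² = 1.2825 kg·m².
Total I = 0.048062 + 1.2825 = 1.3305 kg·m².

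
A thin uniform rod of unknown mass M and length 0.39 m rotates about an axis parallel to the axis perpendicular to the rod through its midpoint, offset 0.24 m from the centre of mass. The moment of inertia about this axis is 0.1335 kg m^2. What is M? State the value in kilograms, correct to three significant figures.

I = I_cm + Md² = (1/12)ML² + Md² = M·[0.0833333·(0.39)² + (0.24)²] = M·0.070275.
So M = 0.1335 / 0.070275 = 1.8997 kg.

1.90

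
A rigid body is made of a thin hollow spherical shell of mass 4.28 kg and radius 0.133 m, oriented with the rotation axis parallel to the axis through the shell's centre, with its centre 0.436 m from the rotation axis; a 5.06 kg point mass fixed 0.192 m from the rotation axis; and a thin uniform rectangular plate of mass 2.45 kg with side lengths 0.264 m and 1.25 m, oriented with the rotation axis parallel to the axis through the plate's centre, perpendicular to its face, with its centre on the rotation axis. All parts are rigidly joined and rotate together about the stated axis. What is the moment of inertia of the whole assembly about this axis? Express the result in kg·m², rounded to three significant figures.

Spherical shell: I_cm = (2/3)MR² = (2/3)(4.28)(0.133)² = 0.050473 kg·m²; centre at d = 0.436 m, so the parallel axis theorem gives I = 0.050473 + (4.28)(0.436)² = 0.86408 kg·m².
Point mass: I_cm = 0; centre at d = 0.192 m, so the parallel axis theorem gives I = 0 + (5.06)(0.192)² = 0.18653 kg·m².
Rectangular plate: I_cm = (1/12)M(a²+b²) = (1/12)(2.45)[(0.264)² + (1.25)²] = 0.33324 kg·m²; axis through the centre, so I = 0.33324 kg·m².
Total I = 0.86408 + 0.18653 + 0.33324 = 1.3839 kg·m².

1.38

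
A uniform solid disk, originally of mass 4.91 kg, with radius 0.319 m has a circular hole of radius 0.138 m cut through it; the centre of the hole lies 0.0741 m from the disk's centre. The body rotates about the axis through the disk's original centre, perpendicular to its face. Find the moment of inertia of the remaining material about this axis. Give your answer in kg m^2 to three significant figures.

0.236

Unpierced body about its centre: I₀ = (1/2)MR² = (1/2)(4.91)(0.319)² = 0.24982 kg m^2.
The removed disk has mass m = M·(r/R)² = (4.91)(0.138/0.319)² = 0.91888 kg (same uniform areal density).
Its moment of inertia about the rotation axis (parallel-axis theorem): I_hole = (1/2)mr² + md² = (1/2)(0.91888)(0.138)² + (0.91888)(0.0741)² = 0.013795 kg m^2.
Treating the hole as negative mass, I = I₀ − I_hole = 0.24982 − 0.013795 = 0.23603 kg m^2.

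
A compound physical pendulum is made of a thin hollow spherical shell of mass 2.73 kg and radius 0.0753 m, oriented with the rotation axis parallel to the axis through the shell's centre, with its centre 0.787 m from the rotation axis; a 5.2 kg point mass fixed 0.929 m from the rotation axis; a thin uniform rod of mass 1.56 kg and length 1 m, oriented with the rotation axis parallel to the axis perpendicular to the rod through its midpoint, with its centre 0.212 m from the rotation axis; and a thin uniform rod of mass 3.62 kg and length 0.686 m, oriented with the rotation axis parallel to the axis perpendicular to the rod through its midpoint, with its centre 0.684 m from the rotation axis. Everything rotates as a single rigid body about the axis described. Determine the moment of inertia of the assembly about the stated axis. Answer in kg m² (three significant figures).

8.22

Spherical shell: I_cm = (2/3)MR² = (2/3)(2.73)(0.0753)² = 0.01032 kg m²; centre at d = 0.787 m, so the parallel axis theorem gives I = 0.01032 + (2.73)(0.787)² = 1.7012 kg m².
Point mass: I_cm = 0; centre at d = 0.929 m, so the parallel axis theorem gives I = 0 + (5.2)(0.929)² = 4.4878 kg m².
Thin rod: I_cm = (1/12)ML² = (1/12)(1.56)(1)² = 0.13 kg m²; centre at d = 0.212 m, so the parallel axis theorem gives I = 0.13 + (1.56)(0.212)² = 0.20011 kg m².
Thin rod: I_cm = (1/12)ML² = (1/12)(3.62)(0.686)² = 0.14196 kg m²; centre at d = 0.684 m, so the parallel axis theorem gives I = 0.14196 + (3.62)(0.684)² = 1.8356 kg m².
Total I = 1.7012 + 4.4878 + 0.20011 + 1.8356 = 8.2247 kg m².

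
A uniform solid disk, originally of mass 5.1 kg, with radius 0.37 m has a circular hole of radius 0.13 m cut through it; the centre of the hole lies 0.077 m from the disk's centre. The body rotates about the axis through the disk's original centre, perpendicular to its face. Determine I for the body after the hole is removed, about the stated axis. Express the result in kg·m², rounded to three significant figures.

0.340

Unpierced body about its centre: I₀ = (1/2)MR² = (1/2)(5.1)(0.37)² = 0.34909 kg·m².
The removed disk has mass m = M·(r/R)² = (5.1)(0.13/0.37)² = 0.62958 kg (same uniform areal density).
Its moment of inertia about the rotation axis (parallel-axis theorem): I_hole = (1/2)mr² + md² = (1/2)(0.62958)(0.13)² + (0.62958)(0.077)² = 0.0090528 kg·m².
Treating the hole as negative mass, I = I₀ − I_hole = 0.34909 − 0.0090528 = 0.34004 kg·m².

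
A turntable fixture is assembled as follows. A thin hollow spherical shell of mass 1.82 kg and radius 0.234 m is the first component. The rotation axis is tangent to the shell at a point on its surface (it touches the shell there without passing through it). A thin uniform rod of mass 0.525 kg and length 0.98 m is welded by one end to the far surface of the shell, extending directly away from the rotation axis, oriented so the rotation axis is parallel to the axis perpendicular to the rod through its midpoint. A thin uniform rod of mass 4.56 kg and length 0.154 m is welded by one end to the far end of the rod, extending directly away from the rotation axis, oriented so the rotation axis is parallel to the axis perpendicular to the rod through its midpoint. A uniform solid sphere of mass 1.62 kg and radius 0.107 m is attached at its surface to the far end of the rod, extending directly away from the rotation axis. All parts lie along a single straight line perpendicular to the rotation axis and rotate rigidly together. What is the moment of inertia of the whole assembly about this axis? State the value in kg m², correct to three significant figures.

Spherical shell: I_cm = (2/3)MR² = (2/3)(1.82)(0.234)² = 0.066437 kg m²; centre at d = 0.234 m, so I = I_cm + Md² gives I = 0.066437 + (1.82)(0.234)² = 0.16609 kg m².
Thin rod: I_cm = (1/12)ML² = (1/12)(0.525)(0.98)² = 0.042017 kg m²; centre at d = 0.234 + 0.234 + 0.49 = 0.958 m, so I = I_cm + Md² gives I = 0.042017 + (0.525)(0.958)² = 0.52384 kg m².
Thin rod: I_cm = (1/12)ML² = (1/12)(4.56)(0.154)² = 0.0090121 kg m²; centre at d = 0.234 + 0.234 + 0.49 + 0.49 + 0.077 = 1.525 m, so I = I_cm + Md² gives I = 0.0090121 + (4.56)(1.525)² = 10.614 kg m².
Solid sphere: I_cm = (2/5)MR² = (2/5)(1.62)(0.107)² = 0.007419 kg m²; centre at d = 0.234 + 0.234 + 0.49 + 0.49 + 0.077 + 0.077 + 0.107 = 1.709 m, so I = I_cm + Md² gives I = 0.007419 + (1.62)(1.709)² = 4.7389 kg m².
Total I = 0.16609 + 0.52384 + 10.614 + 4.7389 = 16.043 kg m².

16.0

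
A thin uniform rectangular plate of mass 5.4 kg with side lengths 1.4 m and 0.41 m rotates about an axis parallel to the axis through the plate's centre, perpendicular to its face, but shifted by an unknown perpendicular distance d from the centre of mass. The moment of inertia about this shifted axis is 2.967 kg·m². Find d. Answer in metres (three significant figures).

About the centre-of-mass axis, I_cm = (1/12)M(a²+b²) = (1/12)(5.4)[(1.4)² + (0.41)²] = 0.95764 kg·m².
Parallel axis theorem: I = I_cm + Md², so Md² = 2.967 − 0.95764 = 2.0094 kg·m².
d = √(2.0094 / 5.4) = 0.61 m.

0.610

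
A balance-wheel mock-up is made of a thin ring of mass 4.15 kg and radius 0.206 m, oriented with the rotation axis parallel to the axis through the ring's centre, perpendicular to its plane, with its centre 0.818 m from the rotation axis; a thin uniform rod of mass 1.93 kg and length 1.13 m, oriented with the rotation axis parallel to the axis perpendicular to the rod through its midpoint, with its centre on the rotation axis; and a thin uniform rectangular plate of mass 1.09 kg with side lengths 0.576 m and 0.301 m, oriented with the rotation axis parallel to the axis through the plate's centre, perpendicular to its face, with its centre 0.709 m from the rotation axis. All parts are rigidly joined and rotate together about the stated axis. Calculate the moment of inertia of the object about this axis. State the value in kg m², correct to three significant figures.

Thin ring: I_cm = MR² = (4.15)(0.206)² = 0.17611 kg m²; centre at d = 0.818 m, so the parallel axis theorem gives I = 0.17611 + (4.15)(0.818)² = 2.953 kg m².
Thin rod: I_cm = (1/12)ML² = (1/12)(1.93)(1.13)² = 0.20537 kg m²; axis through the centre, so I = 0.20537 kg m².
Rectangular plate: I_cm = (1/12)M(a²+b²) = (1/12)(1.09)[(0.576)² + (0.301)²] = 0.038366 kg m²; centre at d = 0.709 m, so the parallel axis theorem gives I = 0.038366 + (1.09)(0.709)² = 0.58629 kg m².
Total I = 2.953 + 0.20537 + 0.58629 = 3.7446 kg m².

3.74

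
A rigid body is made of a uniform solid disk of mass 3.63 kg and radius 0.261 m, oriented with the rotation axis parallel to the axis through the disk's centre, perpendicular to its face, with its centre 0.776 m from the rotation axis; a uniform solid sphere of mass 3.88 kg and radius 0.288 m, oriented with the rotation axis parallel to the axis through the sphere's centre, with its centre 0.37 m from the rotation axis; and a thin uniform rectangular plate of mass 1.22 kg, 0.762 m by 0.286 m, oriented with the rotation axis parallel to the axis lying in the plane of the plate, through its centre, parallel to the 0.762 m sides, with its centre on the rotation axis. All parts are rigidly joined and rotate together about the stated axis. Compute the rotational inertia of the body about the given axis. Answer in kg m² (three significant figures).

2.98

Solid disk: I_cm = (1/2)MR² = (1/2)(3.63)(0.261)² = 0.12364 kg m²; centre at d = 0.776 m, so I = I_cm + Md² gives I = 0.12364 + (3.63)(0.776)² = 2.3095 kg m².
Solid sphere: I_cm = (2/5)MR² = (2/5)(3.88)(0.288)² = 0.12873 kg m²; centre at d = 0.37 m, so I = I_cm + Md² gives I = 0.12873 + (3.88)(0.37)² = 0.6599 kg m².
Rectangular plate: I_cm = (1/12)Mb² = (1/12)(1.22)(0.286)² = 0.0083159 kg m²; axis through the centre, so I = 0.0083159 kg m².
Total I = 2.3095 + 0.6599 + 0.0083159 = 2.9778 kg m².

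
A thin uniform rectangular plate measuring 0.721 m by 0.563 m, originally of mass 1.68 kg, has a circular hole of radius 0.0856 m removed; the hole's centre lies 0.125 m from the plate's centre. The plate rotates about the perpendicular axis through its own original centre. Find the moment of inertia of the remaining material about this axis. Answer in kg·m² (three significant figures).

Unpierced body about its centre: I₀ = (1/12)M(a²+b²) = (1/12)(1.68)[(0.721)² + (0.563)²] = 0.11715 kg·m².
The removed disk has mass m = M·πr²/(ab) = (1.68)·π(0.0856)²/(0.721·0.563) = 0.095272 kg (same uniform areal density).
Its moment of inertia about the rotation axis (parallel-axis theorem): I_hole = (1/2)mr² + md² = (1/2)(0.095272)(0.0856)² + (0.095272)(0.125)² = 0.0018377 kg·m².
Treating the hole as negative mass, I = I₀ − I_hole = 0.11715 − 0.0018377 = 0.11532 kg·m².

0.115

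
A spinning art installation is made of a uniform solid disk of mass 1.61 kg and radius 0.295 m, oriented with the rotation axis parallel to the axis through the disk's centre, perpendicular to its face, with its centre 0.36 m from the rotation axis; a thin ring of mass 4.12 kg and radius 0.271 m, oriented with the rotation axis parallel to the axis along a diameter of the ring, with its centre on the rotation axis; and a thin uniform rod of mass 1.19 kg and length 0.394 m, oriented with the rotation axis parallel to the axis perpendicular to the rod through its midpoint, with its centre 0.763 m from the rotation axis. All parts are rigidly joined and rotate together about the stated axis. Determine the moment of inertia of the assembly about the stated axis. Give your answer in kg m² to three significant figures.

Solid disk: I_cm = (1/2)MR² = (1/2)(1.61)(0.295)² = 0.070055 kg m²; centre at d = 0.36 m, so I = I_cm + Md² gives I = 0.070055 + (1.61)(0.36)² = 0.27871 kg m².
Thin ring: I_cm = (1/2)MR² = (1/2)(4.12)(0.271)² = 0.15129 kg m²; axis through the centre, so I = 0.15129 kg m².
Thin rod: I_cm = (1/12)ML² = (1/12)(1.19)(0.394)² = 0.015394 kg m²; centre at d = 0.763 m, so I = I_cm + Md² gives I = 0.015394 + (1.19)(0.763)² = 0.70818 kg m².
Total I = 0.27871 + 0.15129 + 0.70818 = 1.1382 kg m².

1.14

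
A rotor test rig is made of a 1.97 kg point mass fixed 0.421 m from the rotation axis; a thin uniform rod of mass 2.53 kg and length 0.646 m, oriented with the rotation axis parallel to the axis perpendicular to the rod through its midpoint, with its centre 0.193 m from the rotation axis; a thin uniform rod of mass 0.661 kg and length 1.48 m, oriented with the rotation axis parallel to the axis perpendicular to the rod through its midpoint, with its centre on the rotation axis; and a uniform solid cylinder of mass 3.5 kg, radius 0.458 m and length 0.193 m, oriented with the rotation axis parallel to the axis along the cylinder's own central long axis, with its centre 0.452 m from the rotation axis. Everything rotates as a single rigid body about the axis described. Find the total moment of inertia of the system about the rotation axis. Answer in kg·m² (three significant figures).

Point mass: I_cm = 0; centre at d = 0.421 m, so I = I_cm + Md² gives I = 0 + (1.97)(0.421)² = 0.34916 kg·m².
Thin rod: I_cm = (1/12)ML² = (1/12)(2.53)(0.646)² = 0.087984 kg·m²; centre at d = 0.193 m, so I = I_cm + Md² gives I = 0.087984 + (2.53)(0.193)² = 0.18222 kg·m².
Thin rod: I_cm = (1/12)ML² = (1/12)(0.661)(1.48)² = 0.12065 kg·m²; axis through the centre, so I = 0.12065 kg·m².
Solid cylinder: I_cm = (1/2)MR² = (1/2)(3.5)(0.458)² = 0.36709 kg·m²; centre at d = 0.452 m, so I = I_cm + Md² gives I = 0.36709 + (3.5)(0.452)² = 1.0822 kg·m².
Total I = 0.34916 + 0.18222 + 0.12065 + 1.0822 = 1.7342 kg·m².

1.73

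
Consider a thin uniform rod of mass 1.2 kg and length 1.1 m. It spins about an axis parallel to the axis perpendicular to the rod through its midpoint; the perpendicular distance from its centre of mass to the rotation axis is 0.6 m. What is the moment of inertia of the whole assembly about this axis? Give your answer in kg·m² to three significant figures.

I_cm = (1/12)ML² = (1/12)(1.2)(1.1)² = 0.121 kg·m²; centre at d = 0.6 m, so I = I_cm + Md² gives I = 0.121 + (1.2)(0.6)² = 0.553 kg·m².

0.553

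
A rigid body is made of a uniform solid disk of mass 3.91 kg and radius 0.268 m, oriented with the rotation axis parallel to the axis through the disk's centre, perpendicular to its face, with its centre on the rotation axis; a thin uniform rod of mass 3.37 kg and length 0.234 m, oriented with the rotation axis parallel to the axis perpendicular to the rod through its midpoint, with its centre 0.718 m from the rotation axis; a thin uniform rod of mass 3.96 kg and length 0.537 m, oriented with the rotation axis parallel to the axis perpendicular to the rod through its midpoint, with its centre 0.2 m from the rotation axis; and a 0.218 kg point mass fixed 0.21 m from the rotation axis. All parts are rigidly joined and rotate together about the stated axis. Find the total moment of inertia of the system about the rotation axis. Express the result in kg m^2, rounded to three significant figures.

2.16

Solid disk: I_cm = (1/2)MR² = (1/2)(3.91)(0.268)² = 0.14042 kg m^2; axis through the centre, so I = 0.14042 kg m^2.
Thin rod: I_cm = (1/12)ML² = (1/12)(3.37)(0.234)² = 0.015377 kg m^2; centre at d = 0.718 m, so the parallel axis theorem gives I = 0.015377 + (3.37)(0.718)² = 1.7527 kg m^2.
Thin rod: I_cm = (1/12)ML² = (1/12)(3.96)(0.537)² = 0.095162 kg m^2; centre at d = 0.2 m, so the parallel axis theorem gives I = 0.095162 + (3.96)(0.2)² = 0.25356 kg m^2.
Point mass: I_cm = 0; centre at d = 0.21 m, so the parallel axis theorem gives I = 0 + (0.218)(0.21)² = 0.0096138 kg m^2.
Total I = 0.14042 + 1.7527 + 0.25356 + 0.0096138 = 2.1563 kg m^2.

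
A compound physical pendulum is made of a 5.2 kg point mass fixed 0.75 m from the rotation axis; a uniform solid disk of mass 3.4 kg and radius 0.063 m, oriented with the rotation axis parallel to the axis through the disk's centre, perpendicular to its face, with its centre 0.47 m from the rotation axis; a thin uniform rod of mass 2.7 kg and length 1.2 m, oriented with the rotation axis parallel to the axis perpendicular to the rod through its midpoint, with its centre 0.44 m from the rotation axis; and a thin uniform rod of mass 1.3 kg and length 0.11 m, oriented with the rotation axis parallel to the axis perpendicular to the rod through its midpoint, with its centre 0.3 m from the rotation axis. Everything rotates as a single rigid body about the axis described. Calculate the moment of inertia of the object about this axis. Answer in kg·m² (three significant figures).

4.65

Point mass: I_cm = 0; centre at d = 0.75 m, so I = I_cm + Md² gives I = 0 + (5.2)(0.75)² = 2.925 kg·m².
Solid disk: I_cm = (1/2)MR² = (1/2)(3.4)(0.063)² = 0.0067473 kg·m²; centre at d = 0.47 m, so I = I_cm + Md² gives I = 0.0067473 + (3.4)(0.47)² = 0.75781 kg·m².
Thin rod: I_cm = (1/12)ML² = (1/12)(2.7)(1.2)² = 0.324 kg·m²; centre at d = 0.44 m, so I = I_cm + Md² gives I = 0.324 + (2.7)(0.44)² = 0.84672 kg·m².
Thin rod: I_cm = (1/12)ML² = (1/12)(1.3)(0.11)² = 0.0013108 kg·m²; centre at d = 0.3 m, so I = I_cm + Md² gives I = 0.0013108 + (1.3)(0.3)² = 0.11831 kg·m².
Total I = 2.925 + 0.75781 + 0.84672 + 0.11831 = 4.6478 kg·m².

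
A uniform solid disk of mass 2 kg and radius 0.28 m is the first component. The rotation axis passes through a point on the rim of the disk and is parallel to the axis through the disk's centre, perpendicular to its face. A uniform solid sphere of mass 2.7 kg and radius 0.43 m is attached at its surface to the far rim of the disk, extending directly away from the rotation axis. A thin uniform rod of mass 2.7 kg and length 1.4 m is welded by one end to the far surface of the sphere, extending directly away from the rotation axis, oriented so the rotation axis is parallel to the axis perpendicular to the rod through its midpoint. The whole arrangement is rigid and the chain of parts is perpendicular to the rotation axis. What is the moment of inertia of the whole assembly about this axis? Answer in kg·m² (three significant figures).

15.7

Solid disk: I_cm = (1/2)MR² = (1/2)(2)(0.28)² = 0.0784 kg·m²; centre at d = 0.28 m, so the parallel axis theorem gives I = 0.0784 + (2)(0.28)² = 0.2352 kg·m².
Solid sphere: I_cm = (2/5)MR² = (2/5)(2.7)(0.43)² = 0.19969 kg·m²; centre at d = 0.28 + 0.28 + 0.43 = 0.99 m, so the parallel axis theorem gives I = 0.19969 + (2.7)(0.99)² = 2.846 kg·m².
Thin rod: I_cm = (1/12)ML² = (1/12)(2.7)(1.4)² = 0.441 kg·m²; centre at d = 0.28 + 0.28 + 0.43 + 0.43 + 0.7 = 2.12 m, so the parallel axis theorem gives I = 0.441 + (2.7)(2.12)² = 12.576 kg·m².
Total I = 0.2352 + 2.846 + 12.576 = 15.657 kg·m².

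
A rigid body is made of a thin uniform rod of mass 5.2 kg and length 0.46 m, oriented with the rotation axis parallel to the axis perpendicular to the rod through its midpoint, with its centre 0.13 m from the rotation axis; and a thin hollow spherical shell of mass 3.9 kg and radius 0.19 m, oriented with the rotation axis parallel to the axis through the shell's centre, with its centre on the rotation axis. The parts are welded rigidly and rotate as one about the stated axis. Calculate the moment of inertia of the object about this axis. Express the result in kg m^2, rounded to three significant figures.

Thin rod: I_cm = (1/12)ML² = (1/12)(5.2)(0.46)² = 0.091693 kg m^2; centre at d = 0.13 m, so I = I_cm + Md² gives I = 0.091693 + (5.2)(0.13)² = 0.17957 kg m^2.
Spherical shell: I_cm = (2/3)MR² = (2/3)(3.9)(0.19)² = 0.09386 kg m^2; axis through the centre, so I = 0.09386 kg m^2.
Total I = 0.17957 + 0.09386 = 0.27343 kg m^2.

0.273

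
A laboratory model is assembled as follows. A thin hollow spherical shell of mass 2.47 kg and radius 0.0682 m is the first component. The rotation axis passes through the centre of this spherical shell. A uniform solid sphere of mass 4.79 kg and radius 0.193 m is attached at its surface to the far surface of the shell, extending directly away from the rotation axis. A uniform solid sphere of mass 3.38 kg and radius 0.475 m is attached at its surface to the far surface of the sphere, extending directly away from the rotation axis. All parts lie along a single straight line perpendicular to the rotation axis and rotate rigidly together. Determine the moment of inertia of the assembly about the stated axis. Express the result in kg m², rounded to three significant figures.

Spherical shell: I_cm = (2/3)MR² = (2/3)(2.47)(0.0682)² = 0.007659 kg m²; axis through the centre, so I = 0.007659 kg m².
Solid sphere: I_cm = (2/5)MR² = (2/5)(4.79)(0.193)² = 0.071369 kg m²; centre at d = 0.0682 + 0.193 = 0.2612 m, so I = I_cm + Md² gives I = 0.071369 + (4.79)(0.2612)² = 0.39817 kg m².
Solid sphere: I_cm = (2/5)MR² = (2/5)(3.38)(0.475)² = 0.30505 kg m²; centre at d = 0.0682 + 0.193 + 0.193 + 0.475 = 0.9292 m, so I = I_cm + Md² gives I = 0.30505 + (3.38)(0.9292)² = 3.2234 kg m².
Total I = 0.007659 + 0.39817 + 3.2234 = 3.6292 kg m².

3.63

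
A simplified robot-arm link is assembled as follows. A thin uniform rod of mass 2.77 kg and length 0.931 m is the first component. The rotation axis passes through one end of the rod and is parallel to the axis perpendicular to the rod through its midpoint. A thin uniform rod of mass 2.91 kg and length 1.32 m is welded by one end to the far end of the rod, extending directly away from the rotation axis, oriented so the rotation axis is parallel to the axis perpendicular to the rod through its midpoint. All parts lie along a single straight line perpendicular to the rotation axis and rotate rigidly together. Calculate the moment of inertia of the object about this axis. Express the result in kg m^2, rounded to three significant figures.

Thin rod: I_cm = (1/12)ML² = (1/12)(2.77)(0.931)² = 0.20008 kg m^2; centre at d = 0.4655 m, so I = I_cm + Md² gives I = 0.20008 + (2.77)(0.4655)² = 0.80031 kg m^2.
Thin rod: I_cm = (1/12)ML² = (1/12)(2.91)(1.32)² = 0.42253 kg m^2; centre at d = 0.4655 + 0.4655 + 0.66 = 1.591 m, so I = I_cm + Md² gives I = 0.42253 + (2.91)(1.591)² = 7.7886 kg m^2.
Total I = 0.80031 + 7.7886 = 8.5889 kg m^2.

8.59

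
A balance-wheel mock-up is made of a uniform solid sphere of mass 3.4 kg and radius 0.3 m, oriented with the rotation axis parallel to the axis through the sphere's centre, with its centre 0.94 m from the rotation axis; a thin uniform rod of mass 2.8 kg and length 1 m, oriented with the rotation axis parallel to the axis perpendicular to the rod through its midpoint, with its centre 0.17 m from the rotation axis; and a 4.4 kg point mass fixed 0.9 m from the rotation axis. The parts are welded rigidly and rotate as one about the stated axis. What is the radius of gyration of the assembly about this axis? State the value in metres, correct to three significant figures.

Solid sphere: I_cm = (2/5)MR² = (2/5)(3.4)(0.3)² = 0.1224 kg m²; centre at d = 0.94 m, so I = I_cm + Md² gives I = 0.1224 + (3.4)(0.94)² = 3.1266 kg m².
Thin rod: I_cm = (1/12)ML² = (1/12)(2.8)(1)² = 0.23333 kg m²; centre at d = 0.17 m, so I = I_cm + Md² gives I = 0.23333 + (2.8)(0.17)² = 0.31425 kg m².
Point mass: I_cm = 0; centre at d = 0.9 m, so I = I_cm + Md² gives I = 0 + (4.4)(0.9)² = 3.564 kg m².
Total I = 7.0049 kg m²; total mass M = 10.6 kg.
k = √(I/M) = √(7.0049/10.6) = 0.81292 m.

0.813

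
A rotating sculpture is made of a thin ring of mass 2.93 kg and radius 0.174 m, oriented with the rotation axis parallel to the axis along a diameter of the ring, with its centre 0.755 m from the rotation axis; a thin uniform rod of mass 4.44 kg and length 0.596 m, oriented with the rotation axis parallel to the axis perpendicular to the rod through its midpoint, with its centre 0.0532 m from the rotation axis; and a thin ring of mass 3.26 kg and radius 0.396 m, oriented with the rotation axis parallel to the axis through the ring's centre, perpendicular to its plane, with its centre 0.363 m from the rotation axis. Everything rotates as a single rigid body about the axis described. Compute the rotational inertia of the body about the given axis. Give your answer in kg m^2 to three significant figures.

2.80

Thin ring: I_cm = (1/2)MR² = (1/2)(2.93)(0.174)² = 0.044354 kg m^2; centre at d = 0.755 m, so the parallel axis theorem gives I = 0.044354 + (2.93)(0.755)² = 1.7145 kg m^2.
Thin rod: I_cm = (1/12)ML² = (1/12)(4.44)(0.596)² = 0.13143 kg m^2; centre at d = 0.0532 m, so the parallel axis theorem gives I = 0.13143 + (4.44)(0.0532)² = 0.144 kg m^2.
Thin ring: I_cm = MR² = (3.26)(0.396)² = 0.51122 kg m^2; centre at d = 0.363 m, so the parallel axis theorem gives I = 0.51122 + (3.26)(0.363)² = 0.94079 kg m^2.
Total I = 1.7145 + 0.144 + 0.94079 = 2.7993 kg m^2.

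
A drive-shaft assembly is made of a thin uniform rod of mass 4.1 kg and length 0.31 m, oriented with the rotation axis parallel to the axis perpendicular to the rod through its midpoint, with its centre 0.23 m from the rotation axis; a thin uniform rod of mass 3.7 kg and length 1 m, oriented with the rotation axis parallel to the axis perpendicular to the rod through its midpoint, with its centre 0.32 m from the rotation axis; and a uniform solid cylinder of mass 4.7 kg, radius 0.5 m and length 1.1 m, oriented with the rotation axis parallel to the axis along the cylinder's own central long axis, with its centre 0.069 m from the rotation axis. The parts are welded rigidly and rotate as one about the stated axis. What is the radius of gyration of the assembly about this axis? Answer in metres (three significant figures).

Thin rod: I_cm = (1/12)ML² = (1/12)(4.1)(0.31)² = 0.032834 kg·m²; centre at d = 0.23 m, so I = I_cm + Md² gives I = 0.032834 + (4.1)(0.23)² = 0.24972 kg·m².
Thin rod: I_cm = (1/12)ML² = (1/12)(3.7)(1)² = 0.30833 kg·m²; centre at d = 0.32 m, so I = I_cm + Md² gives I = 0.30833 + (3.7)(0.32)² = 0.68721 kg·m².
Solid cylinder: I_cm = (1/2)MR² = (1/2)(4.7)(0.5)² = 0.5875 kg·m²; centre at d = 0.069 m, so I = I_cm + Md² gives I = 0.5875 + (4.7)(0.069)² = 0.60988 kg·m².
Total I = 1.5468 kg·m²; total mass M = 12.5 kg.
k = √(I/M) = √(1.5468/12.5) = 0.35177 m.

0.352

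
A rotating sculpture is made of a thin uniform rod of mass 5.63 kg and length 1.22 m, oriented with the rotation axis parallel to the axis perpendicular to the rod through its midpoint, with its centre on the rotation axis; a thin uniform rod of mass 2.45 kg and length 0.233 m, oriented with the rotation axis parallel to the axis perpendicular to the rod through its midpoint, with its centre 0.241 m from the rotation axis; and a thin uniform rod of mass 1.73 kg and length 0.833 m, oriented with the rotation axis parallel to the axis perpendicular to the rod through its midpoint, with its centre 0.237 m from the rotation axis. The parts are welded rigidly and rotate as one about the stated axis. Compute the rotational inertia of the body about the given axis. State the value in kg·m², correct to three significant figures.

1.05

Thin rod: I_cm = (1/12)ML² = (1/12)(5.63)(1.22)² = 0.69831 kg·m²; axis through the centre, so I = 0.69831 kg·m².
Thin rod: I_cm = (1/12)ML² = (1/12)(2.45)(0.233)² = 0.011084 kg·m²; centre at d = 0.241 m, so I = I_cm + Md² gives I = 0.011084 + (2.45)(0.241)² = 0.15338 kg·m².
Thin rod: I_cm = (1/12)ML² = (1/12)(1.73)(0.833)² = 0.10004 kg·m²; centre at d = 0.237 m, so I = I_cm + Md² gives I = 0.10004 + (1.73)(0.237)² = 0.19721 kg·m².
Total I = 0.69831 + 0.15338 + 0.19721 = 1.0489 kg·m².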